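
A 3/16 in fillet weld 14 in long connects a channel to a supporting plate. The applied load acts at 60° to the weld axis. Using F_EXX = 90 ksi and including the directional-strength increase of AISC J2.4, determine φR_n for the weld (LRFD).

t_e = 0.707 × 0.1875 = 0.1326 in; A_we = 0.1326 × 14 = 1.856 in².
Directional factor: 1.0 + 0.5 sin^1.5(60°) = 1.403.
F_nw = 0.6 × 90 × 1.403 = 75.76 ksi.
φR_n = 0.75 × 75.76 × 1.856 = 105.5 kips.

φR_n ≈ 105 kips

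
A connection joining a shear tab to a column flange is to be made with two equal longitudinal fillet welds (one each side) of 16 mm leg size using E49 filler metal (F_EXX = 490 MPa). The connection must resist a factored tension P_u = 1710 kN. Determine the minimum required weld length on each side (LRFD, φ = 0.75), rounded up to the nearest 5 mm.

L = 345 mm on each side

Throat t_e = 0.707 × 16 = 11.31 mm.
φr_n = 0.75 × 0.6 × 490 × 11.31 × 10⁻³ = 2.494 kN/mm.
L_req = P_u / φr_n = 1710 / 2.494 = 685.6 mm total.
Per side: 685.6 / 2 = 342.8 mm.
Round up → use L = 345 mm on each side.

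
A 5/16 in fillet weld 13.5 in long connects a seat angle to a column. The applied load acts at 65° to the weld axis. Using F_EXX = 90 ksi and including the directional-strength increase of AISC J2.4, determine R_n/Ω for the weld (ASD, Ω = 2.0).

R_n/Ω ≈ 115 kips

t_e = 0.707 × 0.3125 = 0.2209 in; A_we = 0.2209 × 13.5 = 2.983 in².
Directional factor: 1.0 + 0.5 sin^1.5(65°) = 1.431.
F_nw = 0.6 × 90 × 1.431 = 77.3 ksi.
R_n/Ω = (77.3 × 2.983) / 2.0 = 115.3 kips.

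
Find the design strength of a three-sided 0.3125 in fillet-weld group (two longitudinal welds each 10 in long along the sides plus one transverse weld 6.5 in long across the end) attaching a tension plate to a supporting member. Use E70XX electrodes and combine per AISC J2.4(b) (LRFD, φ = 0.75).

φR_n ≈ 186 kip

E70XX → F_EXX = 70 ksi.
t_e = 0.707 × 0.3125 = 0.2209 in.
R_nwl = 0.6 × 70 × 0.2209 × 20 = 185.6 kip (longitudinal, 2 welds).
R_nwt = 0.6 × 70 × 0.2209 × 6.5 = 60.32 kip (transverse, base value).
(i) R_nwl + R_nwt = 245.9 kip; (ii) 0.85 R_nwl + 1.5 R_nwt = 248.2 kip.
R_n = max = 248.2 kip [governs: (ii)]; φR_n = 186.2 kip.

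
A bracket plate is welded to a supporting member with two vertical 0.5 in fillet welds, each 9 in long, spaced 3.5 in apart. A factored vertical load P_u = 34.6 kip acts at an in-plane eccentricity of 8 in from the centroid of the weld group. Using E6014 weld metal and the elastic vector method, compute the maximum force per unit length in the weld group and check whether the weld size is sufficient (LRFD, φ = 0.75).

f_max ≈ 8.46 kip/in; adequate

E60XX → F_EXX = 60 ksi.
Total weld length L_w = 18 in. Treat welds as unit-width lines.
Polar moment about centroid: J = 2[d³/12 + d(b/2)²] = 2[9³/12 + 9×1.75²] = 176.6 in³.
Direct shear f_v = P/L_w = 34.6 / 18 = 1.922 kip/in (vertical).
Torsion M = P·e = 34.6 × 8 = 276.8 kip·in.
Critical point at (x, y) = (1.75, 4.5) from centroid. f_tx = M·y/J = 7.052 kip/in; f_ty = M·x/J = 2.743 kip/in.
Resultant f_max = √[f_tx² + (f_v + f_ty)²] = √[7.052² + (1.922 + 2.743)²] = 8.455 kip/in.
Capacity per unit length: φr_n = 0.75 × 0.6 × 60 × (0.707 × 0.5) = 9.544 kip/in.
8.455 ≤ 9.544 → adequate.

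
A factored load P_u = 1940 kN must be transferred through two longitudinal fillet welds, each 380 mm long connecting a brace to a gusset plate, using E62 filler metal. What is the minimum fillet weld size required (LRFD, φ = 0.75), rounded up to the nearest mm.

E62XX → F_EXX = 620 MPa.
Total weld length L = 760 mm.
Required throat t_e = P_u / (φ × 0.6 F_EXX × L) = 1940 / (0.75 × 0.6 × 620 × 760 × 10⁻³) = 9.149 mm.
Required leg w = t_e / 0.707 = 12.94 mm → use 13 mm.

w = 13 mm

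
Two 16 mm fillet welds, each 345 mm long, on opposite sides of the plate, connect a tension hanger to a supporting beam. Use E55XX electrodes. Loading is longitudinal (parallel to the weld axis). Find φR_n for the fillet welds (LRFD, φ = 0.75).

E55XX → F_EXX = 550 MPa.
Effective throat t_e = 0.707 × 16 = 11.31 mm.
Total length L = 690 mm; A_we = 11.31 × 690 = 7805 mm².
F_nw = 0.6 F_EXX = 0.6 × 550 = 330 MPa.
φR_n = 0.75 × 330 × 7805 × 10⁻³ = 1932 kN.

φR_n ≈ 1930 kN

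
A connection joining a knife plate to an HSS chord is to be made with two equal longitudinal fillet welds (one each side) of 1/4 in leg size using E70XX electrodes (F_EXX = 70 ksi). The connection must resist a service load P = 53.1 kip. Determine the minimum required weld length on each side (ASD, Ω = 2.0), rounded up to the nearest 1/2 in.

L = 7.5 in on each side

Throat t_e = 0.707 × 0.25 = 0.1767 in.
r_n/Ω = (0.6 × 70 × 0.1767) / 2.0 = 3.712 kip/in.
L_req = P / (r_n/Ω) = 53.1 / 3.712 = 14.31 in total.
Per side: 14.31 / 2 = 7.153 in.
Round up → use L = 7.5 in on each side.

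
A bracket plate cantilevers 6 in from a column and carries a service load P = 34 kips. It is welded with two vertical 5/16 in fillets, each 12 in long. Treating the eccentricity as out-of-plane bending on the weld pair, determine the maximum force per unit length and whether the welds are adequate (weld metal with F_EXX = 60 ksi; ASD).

L_w = 2 × 12 = 24 in; section modulus (unit throat) S = 2 × L²/6 = 48 in².
Direct shear f_v = P/L_w = 34/24 = 1.417 kip/in.
Moment M = P × e = 34 × 6 = 204 kip·in; bending f_b = M/S = 4.25 kip/in.
f_max = √(f_v² + f_b²) = √(1.417² + 4.25²) = 4.48 kip/in.
r_n/Ω = (1/2.0) × 0.6 × 60 × (0.707 × 0.3125) = 3.977 kip/in → NOT adequate.

f_max ≈ 4.48 kip/in; NOT adequate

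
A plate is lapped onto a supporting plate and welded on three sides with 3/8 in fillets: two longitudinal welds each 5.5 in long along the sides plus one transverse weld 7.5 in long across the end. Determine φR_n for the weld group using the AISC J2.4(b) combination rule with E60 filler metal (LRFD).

E60XX → F_EXX = 60 ksi.
t_e = 0.707 × 0.375 = 0.2651 in.
R_nwl = 0.6 × 60 × 0.2651 × 11 = 105 kips (longitudinal, 2 welds).
R_nwt = 0.6 × 60 × 0.2651 × 7.5 = 71.58 kips (transverse, base value).
(i) R_nwl + R_nwt = 176.6 kips; (ii) 0.85 R_nwl + 1.5 R_nwt = 196.6 kips.
R_n = max = 196.6 kips [governs: (ii)]; φR_n = 147.5 kips.

φR_n ≈ 147 kips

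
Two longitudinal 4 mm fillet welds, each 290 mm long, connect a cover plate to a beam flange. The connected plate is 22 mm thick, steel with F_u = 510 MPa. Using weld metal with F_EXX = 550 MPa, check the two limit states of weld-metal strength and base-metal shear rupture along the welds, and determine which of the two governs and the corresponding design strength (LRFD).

t_e = 0.707 × 4 = 2.828 mm; L = 580 mm.
Weld metal: φR_n = 0.75 × 0.6 × 550 × 2.828 × 580 × 10⁻³ = 406 kN.
Base metal (shear rupture): φR_n = 0.75 × 0.6 × 510 × 22 × 580 × 10⁻³ = 2928 kN.
Governing: weld metal.

φR_n ≈ 406 kN (weld metal governs)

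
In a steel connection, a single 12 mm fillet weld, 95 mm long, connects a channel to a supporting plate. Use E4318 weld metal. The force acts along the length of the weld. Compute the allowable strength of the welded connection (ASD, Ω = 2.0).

R_n/Ω ≈ 104 kN

E43XX → F_EXX = 430 MPa.
Effective throat t_e = 0.707 × 12 = 8.484 mm.
Total length L = 95 mm; A_we = 8.484 × 95 = 806 mm².
F_nw = 0.6 F_EXX = 0.6 × 430 = 258 MPa.
R_n = 258 × 806 × 10⁻³ = 207.9 kN; R_n/Ω = 207.9/2.0 = 104 kN.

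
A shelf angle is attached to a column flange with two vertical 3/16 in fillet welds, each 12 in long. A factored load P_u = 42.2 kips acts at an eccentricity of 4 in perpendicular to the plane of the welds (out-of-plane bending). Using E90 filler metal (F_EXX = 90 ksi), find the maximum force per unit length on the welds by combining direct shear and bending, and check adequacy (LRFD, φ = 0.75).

L_w = 2 × 12 = 24 in; section modulus (unit throat) S = 2 × L²/6 = 48 in².
Direct shear f_v = P/L_w = 42.2/24 = 1.758 kip/in.
Moment M = P × e = 42.2 × 4 = 168.8 kip·in; bending f_b = M/S = 3.517 kip/in.
f_max = √(f_v² + f_b²) = √(1.758² + 3.517²) = 3.932 kip/in.
φr_n = 0.75 × 0.6 × 90 × (0.707 × 0.1875) = 5.369 kip/in → adequate.

f_max ≈ 3.93 kip/in; adequate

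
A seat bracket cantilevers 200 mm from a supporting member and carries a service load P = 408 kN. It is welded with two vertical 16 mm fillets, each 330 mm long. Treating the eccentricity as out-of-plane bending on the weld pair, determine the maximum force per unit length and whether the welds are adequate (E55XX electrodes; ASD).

E55XX → F_EXX = 550 MPa.
L_w = 2 × 330 = 660 mm; section modulus (unit throat) S = 2 × L²/6 = 36300 mm².
Direct shear f_v = P/L_w = 408×10³/660 = 618.2 N/mm.
Moment M = P × e = 408×10³ × 200 = 81600000 N·mm; bending f_b = M/S = 2248 N/mm.
f_max = √(f_v² + f_b²) = √(618.2² + 2248²) = 2331 N/mm.
r_n/Ω = (1/2.0) × 0.6 × 550 × (0.707 × 16) = 1866 N/mm → NOT adequate.

f_max ≈ 2330 N/mm; NOT adequate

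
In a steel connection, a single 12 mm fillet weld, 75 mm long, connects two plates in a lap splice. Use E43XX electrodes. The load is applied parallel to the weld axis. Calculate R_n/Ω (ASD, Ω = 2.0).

E43XX → F_EXX = 430 MPa.
Effective throat t_e = 0.707 × 12 = 8.484 mm.
Total length L = 75 mm; A_we = 8.484 × 75 = 636.3 mm².
F_nw = 0.6 F_EXX = 0.6 × 430 = 258 MPa.
R_n = 258 × 636.3 × 10⁻³ = 164.2 kN; R_n/Ω = 164.2/2.0 = 82.08 kN.

R_n/Ω ≈ 82.1 kN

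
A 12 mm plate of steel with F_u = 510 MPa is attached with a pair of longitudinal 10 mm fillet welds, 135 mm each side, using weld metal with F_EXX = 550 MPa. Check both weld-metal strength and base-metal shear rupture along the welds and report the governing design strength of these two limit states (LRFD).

t_e = 0.707 × 10 = 7.07 mm; L = 270 mm.
Weld metal: φR_n = 0.75 × 0.6 × 550 × 7.07 × 270 × 10⁻³ = 472.5 kN.
Base metal (shear rupture): φR_n = 0.75 × 0.6 × 510 × 12 × 270 × 10⁻³ = 743.6 kN.
Governing: weld metal.

φR_n ≈ 472 kN (weld metal governs)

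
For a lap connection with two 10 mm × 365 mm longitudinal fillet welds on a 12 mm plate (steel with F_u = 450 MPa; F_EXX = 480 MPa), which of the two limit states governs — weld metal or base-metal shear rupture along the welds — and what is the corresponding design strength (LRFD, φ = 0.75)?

φR_n ≈ 1110 kN (weld metal governs)

t_e = 0.707 × 10 = 7.07 mm; L = 730 mm.
Weld metal: φR_n = 0.75 × 0.6 × 480 × 7.07 × 730 × 10⁻³ = 1115 kN.
Base metal (shear rupture): φR_n = 0.75 × 0.6 × 450 × 12 × 730 × 10⁻³ = 1774 kN.
Governing: weld metal.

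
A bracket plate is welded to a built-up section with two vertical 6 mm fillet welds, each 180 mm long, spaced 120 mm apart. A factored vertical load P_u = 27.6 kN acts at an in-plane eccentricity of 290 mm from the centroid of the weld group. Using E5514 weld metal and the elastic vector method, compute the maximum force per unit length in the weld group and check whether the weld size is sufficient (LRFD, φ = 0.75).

f_max ≈ 429 N/mm; adequate

E55XX → F_EXX = 550 MPa.
Total weld length L_w = 360 mm. Treat welds as unit-width lines.
Polar moment about centroid: J = 2[d³/12 + d(b/2)²] = 2[180³/12 + 180×60²] = 2268000 mm³.
Direct shear f_v = P/L_w = 27.6×10³ / 360 = 76.67 N/mm (vertical).
Torsion M = P·e = 27.6×10³ × 290 = 8004000 N·mm.
Critical point at (x, y) = (60, 90) from centroid. f_tx = M·y/J = 317.6 N/mm; f_ty = M·x/J = 211.7 N/mm.
Resultant f_max = √[f_tx² + (f_v + f_ty)²] = √[317.6² + (76.67 + 211.7)²] = 429 N/mm.
Capacity per unit length: φr_n = 0.75 × 0.6 × 550 × (0.707 × 6) = 1050 N/mm.
429 ≤ 1050 → adequate.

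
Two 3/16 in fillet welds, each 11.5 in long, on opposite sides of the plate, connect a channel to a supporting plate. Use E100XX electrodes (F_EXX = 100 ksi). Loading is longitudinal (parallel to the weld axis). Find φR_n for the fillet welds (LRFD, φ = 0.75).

Effective throat t_e = 0.707 × 0.1875 = 0.1326 in.
Total length L = 23 in; A_we = 0.1326 × 23 = 3.049 in².
F_nw = 0.6 F_EXX = 0.6 × 100 = 60 ksi.
φR_n = 0.75 × 60 × 3.049 = 137.2 kip.

φR_n ≈ 137 kip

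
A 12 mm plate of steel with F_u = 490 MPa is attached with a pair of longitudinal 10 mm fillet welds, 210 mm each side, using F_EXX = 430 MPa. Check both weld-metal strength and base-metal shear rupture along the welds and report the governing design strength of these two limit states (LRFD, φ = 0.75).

φR_n ≈ 575 kN (weld metal governs)

t_e = 0.707 × 10 = 7.07 mm; L = 420 mm.
Weld metal: φR_n = 0.75 × 0.6 × 430 × 7.07 × 420 × 10⁻³ = 574.6 kN.
Base metal (shear rupture): φR_n = 0.75 × 0.6 × 490 × 12 × 420 × 10⁻³ = 1111 kN.
Governing: weld metal.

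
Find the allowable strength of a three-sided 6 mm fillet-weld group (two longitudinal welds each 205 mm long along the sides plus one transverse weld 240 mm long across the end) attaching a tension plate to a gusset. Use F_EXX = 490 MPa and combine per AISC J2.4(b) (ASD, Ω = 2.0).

t_e = 0.707 × 6 = 4.242 mm.
R_nwl = 0.6 × 490 × 4.242 × 410 × 10⁻³ = 511.3 kN (longitudinal, 2 welds).
R_nwt = 0.6 × 490 × 4.242 × 240 × 10⁻³ = 299.3 kN (transverse, base value).
(i) R_nwl + R_nwt = 810.6 kN; (ii) 0.85 R_nwl + 1.5 R_nwt = 883.6 kN.
R_n = max = 883.6 kN [governs: (ii)]; R_n/Ω = 441.8 kN.

R_n/Ω ≈ 442 kN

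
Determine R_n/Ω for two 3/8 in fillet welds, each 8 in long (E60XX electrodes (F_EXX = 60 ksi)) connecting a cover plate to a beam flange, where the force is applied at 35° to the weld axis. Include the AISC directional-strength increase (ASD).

R_n/Ω ≈ 92.9 kip

t_e = 0.707 × 0.375 = 0.2651 in; A_we = 0.2651 × 16 = 4.242 in².
Directional factor: 1.0 + 0.5 sin^1.5(35°) = 1.217.
F_nw = 0.6 × 60 × 1.217 = 43.82 ksi.
R_n/Ω = (43.82 × 4.242) / 2.0 = 92.94 kip.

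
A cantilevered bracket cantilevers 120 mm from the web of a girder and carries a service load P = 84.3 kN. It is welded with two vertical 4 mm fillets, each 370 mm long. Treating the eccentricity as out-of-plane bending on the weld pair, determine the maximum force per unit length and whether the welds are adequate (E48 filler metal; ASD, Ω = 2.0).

f_max ≈ 249 N/mm; adequate

E48XX → F_EXX = 480 MPa.
L_w = 2 × 370 = 740 mm; section modulus (unit throat) S = 2 × L²/6 = 45630 mm².
Direct shear f_v = P/L_w = 84.3×10³/740 = 113.9 N/mm.
Moment M = P × e = 84.3×10³ × 120 = 10116000 N·mm; bending f_b = M/S = 221.7 N/mm.
f_max = √(f_v² + f_b²) = √(113.9² + 221.7²) = 249.2 N/mm.
r_n/Ω = (1/2.0) × 0.6 × 480 × (0.707 × 4) = 407.2 N/mm → adequate.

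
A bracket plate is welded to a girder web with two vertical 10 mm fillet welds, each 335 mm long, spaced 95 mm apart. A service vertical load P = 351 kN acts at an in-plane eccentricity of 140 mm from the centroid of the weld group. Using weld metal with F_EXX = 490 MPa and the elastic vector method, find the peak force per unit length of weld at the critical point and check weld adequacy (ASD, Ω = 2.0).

Total weld length L_w = 670 mm. Treat welds as unit-width lines.
Polar moment about centroid: J = 2[d³/12 + d(b/2)²] = 2[335³/12 + 335×47.5²] = 7778000 mm³.
Direct shear f_v = P/L_w = 351×10³ / 670 = 523.9 N/mm (vertical).
Torsion M = P·e = 351×10³ × 140 = 49140000 N·mm.
Critical point at (x, y) = (47.5, 167.5) from centroid. f_tx = M·y/J = 1058 N/mm; f_ty = M·x/J = 300.1 N/mm.
Resultant f_max = √[f_tx² + (f_v + f_ty)²] = √[1058² + (523.9 + 300.1)²] = 1341 N/mm.
Capacity per unit length: r_n/Ω = (1/2.0) × 0.6 × 490 × (0.707 × 10) = 1039 N/mm.
1341 > 1039 → NOT adequate.

f_max ≈ 1340 N/mm; NOT adequate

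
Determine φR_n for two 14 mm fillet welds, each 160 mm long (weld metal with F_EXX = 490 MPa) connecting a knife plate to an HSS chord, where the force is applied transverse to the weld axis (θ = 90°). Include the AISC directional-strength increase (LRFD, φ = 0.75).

t_e = 0.707 × 14 = 9.898 mm; A_we = 9.898 × 320 = 3167 mm².
Directional factor: 1.0 + 0.5 sin^1.5(90°) = 1.5.
F_nw = 0.6 × 490 × 1.5 = 441 MPa.
φR_n = 0.75 × 441 × 3167 × 10⁻³ = 1048 kN.

φR_n ≈ 1050 kN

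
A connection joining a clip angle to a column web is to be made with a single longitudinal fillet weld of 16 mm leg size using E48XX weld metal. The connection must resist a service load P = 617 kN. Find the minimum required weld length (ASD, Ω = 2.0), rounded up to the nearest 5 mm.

L = 380 mm

E48XX → F_EXX = 480 MPa.
Throat t_e = 0.707 × 16 = 11.31 mm.
r_n/Ω = (0.6 × 480 × 11.31) / 2.0 = 1629 N/mm = 1.629 kN/mm.
L_req = P / (r_n/Ω) = 617 / 1.629 = 378.8 mm total.
Round up → use L = 380 mm.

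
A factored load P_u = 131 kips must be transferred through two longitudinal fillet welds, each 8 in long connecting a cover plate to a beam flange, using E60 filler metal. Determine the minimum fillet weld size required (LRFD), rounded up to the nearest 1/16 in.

w = 7/16 in

E60XX → F_EXX = 60 ksi.
Total weld length L = 16 in.
Required throat t_e = P_u / (φ × 0.6 F_EXX × L) = 131 / (0.75 × 0.6 × 60 × 16) = 0.3032 in.
Required leg w = t_e / 0.707 = 0.4289 in → use 7/16 in.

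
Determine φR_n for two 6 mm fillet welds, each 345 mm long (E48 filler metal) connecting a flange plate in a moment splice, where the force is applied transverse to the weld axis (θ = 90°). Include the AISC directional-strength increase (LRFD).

E48XX → F_EXX = 480 MPa.
t_e = 0.707 × 6 = 4.242 mm; A_we = 4.242 × 690 = 2927 mm².
Directional factor: 1.0 + 0.5 sin^1.5(90°) = 1.5.
F_nw = 0.6 × 480 × 1.5 = 432 MPa.
φR_n = 0.75 × 432 × 2927 × 10⁻³ = 948.3 kN.

φR_n ≈ 948 kN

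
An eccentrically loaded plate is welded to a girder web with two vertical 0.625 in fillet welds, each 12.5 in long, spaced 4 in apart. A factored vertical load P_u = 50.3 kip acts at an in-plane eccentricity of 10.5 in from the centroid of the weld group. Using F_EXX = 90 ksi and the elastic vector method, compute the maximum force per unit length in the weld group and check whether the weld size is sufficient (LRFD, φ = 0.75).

f_max ≈ 8.97 kip/in; adequate

Total weld length L_w = 25 in. Treat welds as unit-width lines.
Polar moment about centroid: J = 2[d³/12 + d(b/2)²] = 2[12.5³/12 + 12.5×2²] = 425.5 in³.
Direct shear f_v = P/L_w = 50.3 / 25 = 2.012 kip/in (vertical).
Torsion M = P·e = 50.3 × 10.5 = 528.15 kip·in.
Critical point at (x, y) = (2, 6.25) from centroid. f_tx = M·y/J = 7.757 kip/in; f_ty = M·x/J = 2.482 kip/in.
Resultant f_max = √[f_tx² + (f_v + f_ty)²] = √[7.757² + (2.012 + 2.482)²] = 8.965 kip/in.
Capacity per unit length: φr_n = 0.75 × 0.6 × 90 × (0.707 × 0.625) = 17.9 kip/in.
8.965 ≤ 17.9 → adequate.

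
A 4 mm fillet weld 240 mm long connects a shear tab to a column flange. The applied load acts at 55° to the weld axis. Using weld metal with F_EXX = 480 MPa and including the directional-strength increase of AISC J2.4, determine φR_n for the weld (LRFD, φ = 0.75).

φR_n ≈ 201 kN

t_e = 0.707 × 4 = 2.828 mm; A_we = 2.828 × 240 = 678.7 mm².
Directional factor: 1.0 + 0.5 sin^1.5(55°) = 1.371.
F_nw = 0.6 × 480 × 1.371 = 394.8 MPa.
φR_n = 0.75 × 394.8 × 678.7 × 10⁻³ = 200.9 kN.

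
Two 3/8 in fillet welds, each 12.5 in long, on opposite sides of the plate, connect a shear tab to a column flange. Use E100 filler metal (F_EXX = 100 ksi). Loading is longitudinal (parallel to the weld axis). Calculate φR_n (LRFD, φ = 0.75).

Effective throat t_e = 0.707 × 0.375 = 0.2651 in.
Total length L = 25 in; A_we = 0.2651 × 25 = 6.628 in².
F_nw = 0.6 F_EXX = 0.6 × 100 = 60 ksi.
φR_n = 0.75 × 60 × 6.628 = 298.3 kips.

φR_n ≈ 298 kips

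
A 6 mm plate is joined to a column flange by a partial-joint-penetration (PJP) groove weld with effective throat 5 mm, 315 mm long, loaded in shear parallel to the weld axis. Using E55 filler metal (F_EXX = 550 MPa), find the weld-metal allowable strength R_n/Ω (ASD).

R_n/Ω ≈ 260 kN

Effective throat (given) t_e = 5 mm.
A_we = 5 × 315 = 1575 mm².
F_nw = 0.6 F_EXX = 330 MPa.
R_n/Ω = (330 × 1575) / 2.0 × 10⁻³ = 259.9 kN.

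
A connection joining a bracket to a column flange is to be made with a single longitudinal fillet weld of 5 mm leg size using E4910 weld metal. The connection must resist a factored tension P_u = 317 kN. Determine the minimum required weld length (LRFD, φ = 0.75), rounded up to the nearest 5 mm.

E49XX → F_EXX = 490 MPa.
Throat t_e = 0.707 × 5 = 3.535 mm.
φr_n = 0.75 × 0.6 × 490 × 3.535 × 10⁻³ = 0.7795 kN/mm.
L_req = P_u / φr_n = 317 / 0.7795 = 406.7 mm total.
Round up → use L = 410 mm.

L = 410 mm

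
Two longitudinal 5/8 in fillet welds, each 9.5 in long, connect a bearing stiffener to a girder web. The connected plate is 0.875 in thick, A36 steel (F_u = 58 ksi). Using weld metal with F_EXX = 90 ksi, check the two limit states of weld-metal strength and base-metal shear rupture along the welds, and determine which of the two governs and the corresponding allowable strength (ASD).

t_e = 0.707 × 0.625 = 0.4419 in; L = 19 in.
Weld metal: R_n/Ω = (1/2.0) × 0.6 × 90 × 0.4419 × 19 = 226.7 kip.
Base metal (shear rupture): R_n/Ω = (1/2.0) × 0.6 × 58 × 0.875 × 19 = 289.3 kip.
Governing: weld metal.

R_n/Ω ≈ 227 kip (weld metal governs)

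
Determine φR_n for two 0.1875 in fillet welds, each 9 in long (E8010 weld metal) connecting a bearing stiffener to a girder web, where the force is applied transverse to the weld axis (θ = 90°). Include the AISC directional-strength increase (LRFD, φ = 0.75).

E80XX → F_EXX = 80 ksi.
t_e = 0.707 × 0.1875 = 0.1326 in; A_we = 0.1326 × 18 = 2.386 in².
Directional factor: 1.0 + 0.5 sin^1.5(90°) = 1.5.
F_nw = 0.6 × 80 × 1.5 = 72 ksi.
φR_n = 0.75 × 72 × 2.386 = 128.9 kip.

φR_n ≈ 129 kip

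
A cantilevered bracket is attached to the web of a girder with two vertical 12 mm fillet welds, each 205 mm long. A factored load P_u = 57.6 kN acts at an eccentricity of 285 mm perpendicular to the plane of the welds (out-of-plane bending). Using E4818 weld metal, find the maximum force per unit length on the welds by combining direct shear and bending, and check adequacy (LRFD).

f_max ≈ 1180 N/mm; adequate

E48XX → F_EXX = 480 MPa.
L_w = 2 × 205 = 410 mm; section modulus (unit throat) S = 2 × L²/6 = 14010 mm².
Direct shear f_v = P/L_w = 57.6×10³/410 = 140.5 N/mm.
Moment M = P × e = 57.6×10³ × 285 = 16416000 N·mm; bending f_b = M/S = 1172 N/mm.
f_max = √(f_v² + f_b²) = √(140.5² + 1172²) = 1180 N/mm.
φr_n = 0.75 × 0.6 × 480 × (0.707 × 12) = 1833 N/mm → adequate.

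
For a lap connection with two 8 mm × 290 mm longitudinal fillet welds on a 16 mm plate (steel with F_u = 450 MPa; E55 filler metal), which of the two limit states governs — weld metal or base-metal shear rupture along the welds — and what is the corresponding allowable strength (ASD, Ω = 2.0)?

R_n/Ω ≈ 541 kN (weld metal governs)

E55XX → F_EXX = 550 MPa.
t_e = 0.707 × 8 = 5.656 mm; L = 580 mm.
Weld metal: R_n/Ω = (1/2.0) × 0.6 × 550 × 5.656 × 580 × 10⁻³ = 541.3 kN.
Base metal (shear rupture): R_n/Ω = (1/2.0) × 0.6 × 450 × 16 × 580 × 10⁻³ = 1253 kN.
Governing: weld metal.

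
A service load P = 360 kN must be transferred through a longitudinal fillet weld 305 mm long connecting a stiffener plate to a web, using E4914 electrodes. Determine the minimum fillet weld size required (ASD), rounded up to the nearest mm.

E49XX → F_EXX = 490 MPa.
Total weld length L = 305 mm.
Required throat t_e = P × Ω / (0.6 F_EXX × L) = 360 × 2.0 / (0.6 × 490 × 305 × 10⁻³) = 8.029 mm.
Required leg w = t_e / 0.707 = 11.36 mm → use 12 mm.

w = 12 mm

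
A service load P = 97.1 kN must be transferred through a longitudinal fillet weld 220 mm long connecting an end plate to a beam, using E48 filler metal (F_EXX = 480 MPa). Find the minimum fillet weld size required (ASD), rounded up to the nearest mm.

Total weld length L = 220 mm.
Required throat t_e = P × Ω / (0.6 F_EXX × L) = 97.1 × 2.0 / (0.6 × 480 × 220 × 10⁻³) = 3.065 mm.
Required leg w = t_e / 0.707 = 4.335 mm → use 5 mm.

w = 5 mm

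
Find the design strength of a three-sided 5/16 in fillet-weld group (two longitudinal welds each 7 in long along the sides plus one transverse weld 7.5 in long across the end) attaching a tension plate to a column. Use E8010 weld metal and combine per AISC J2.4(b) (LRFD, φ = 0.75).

φR_n ≈ 184 kip

E80XX → F_EXX = 80 ksi.
t_e = 0.707 × 0.3125 = 0.2209 in.
R_nwl = 0.6 × 80 × 0.2209 × 14 = 148.5 kip (longitudinal, 2 welds).
R_nwt = 0.6 × 80 × 0.2209 × 7.5 = 79.54 kip (transverse, base value).
(i) R_nwl + R_nwt = 228 kip; (ii) 0.85 R_nwl + 1.5 R_nwt = 245.5 kip.
R_n = max = 245.5 kip [governs: (ii)]; φR_n = 184.1 kip.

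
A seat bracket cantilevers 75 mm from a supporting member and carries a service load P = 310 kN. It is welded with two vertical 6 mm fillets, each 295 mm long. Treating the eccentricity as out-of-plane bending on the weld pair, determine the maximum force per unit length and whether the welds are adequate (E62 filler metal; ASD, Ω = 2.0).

E62XX → F_EXX = 620 MPa.
L_w = 2 × 295 = 590 mm; section modulus (unit throat) S = 2 × L²/6 = 29010 mm².
Direct shear f_v = P/L_w = 310×10³/590 = 525.4 N/mm.
Moment M = P × e = 310×10³ × 75 = 23250000 N·mm; bending f_b = M/S = 801.5 N/mm.
f_max = √(f_v² + f_b²) = √(525.4² + 801.5²) = 958.4 N/mm.
r_n/Ω = (1/2.0) × 0.6 × 620 × (0.707 × 6) = 789 N/mm → NOT adequate.

f_max ≈ 958 N/mm; NOT adequate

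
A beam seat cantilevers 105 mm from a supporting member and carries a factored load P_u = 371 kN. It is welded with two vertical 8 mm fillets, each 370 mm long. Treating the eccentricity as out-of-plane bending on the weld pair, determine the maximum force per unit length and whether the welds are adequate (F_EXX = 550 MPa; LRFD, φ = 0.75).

L_w = 2 × 370 = 740 mm; section modulus (unit throat) S = 2 × L²/6 = 45630 mm².
Direct shear f_v = P/L_w = 371×10³/740 = 501.4 N/mm.
Moment M = P × e = 371×10³ × 105 = 38955000 N·mm; bending f_b = M/S = 853.7 N/mm.
f_max = √(f_v² + f_b²) = √(501.4² + 853.7²) = 990 N/mm.
φr_n = 0.75 × 0.6 × 550 × (0.707 × 8) = 1400 N/mm → adequate.

f_max ≈ 990 N/mm; adequate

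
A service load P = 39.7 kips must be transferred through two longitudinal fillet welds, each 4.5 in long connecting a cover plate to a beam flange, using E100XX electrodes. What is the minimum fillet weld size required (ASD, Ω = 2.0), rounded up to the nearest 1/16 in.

w = 1/4 in

E100XX → F_EXX = 100 ksi.
Total weld length L = 9 in.
Required throat t_e = P × Ω / (0.6 F_EXX × L) = 39.7 × 2.0 / (0.6 × 100 × 9) = 0.147 in.
Required leg w = t_e / 0.707 = 0.208 in → use 1/4 in.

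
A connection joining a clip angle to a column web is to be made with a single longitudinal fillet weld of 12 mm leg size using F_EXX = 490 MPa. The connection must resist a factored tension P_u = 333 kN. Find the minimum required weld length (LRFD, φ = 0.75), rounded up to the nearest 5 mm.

L = 180 mm

Throat t_e = 0.707 × 12 = 8.484 mm.
φr_n = 0.75 × 0.6 × 490 × 8.484 × 10⁻³ = 1.871 kN/mm.
L_req = P_u / φr_n = 333 / 1.871 = 178 mm total.
Round up → use L = 180 mm.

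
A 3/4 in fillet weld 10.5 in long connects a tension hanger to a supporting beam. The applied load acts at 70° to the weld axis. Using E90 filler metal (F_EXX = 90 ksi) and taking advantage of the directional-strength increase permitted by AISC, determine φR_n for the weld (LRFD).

φR_n ≈ 328 kips

t_e = 0.707 × 0.75 = 0.5302 in; A_we = 0.5302 × 10.5 = 5.568 in².
Directional factor: 1.0 + 0.5 sin^1.5(70°) = 1.455.
F_nw = 0.6 × 90 × 1.455 = 78.59 ksi.
φR_n = 0.75 × 78.59 × 5.568 = 328.2 kips.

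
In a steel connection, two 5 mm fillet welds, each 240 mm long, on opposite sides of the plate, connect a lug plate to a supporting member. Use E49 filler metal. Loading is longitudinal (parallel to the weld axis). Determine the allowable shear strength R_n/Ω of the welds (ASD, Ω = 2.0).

E49XX → F_EXX = 490 MPa.
Effective throat t_e = 0.707 × 5 = 3.535 mm.
Total length L = 480 mm; A_we = 3.535 × 480 = 1697 mm².
F_nw = 0.6 F_EXX = 0.6 × 490 = 294 MPa.
R_n = 294 × 1697 × 10⁻³ = 498.9 kN; R_n/Ω = 498.9/2.0 = 249.4 kN.

R_n/Ω ≈ 249 kN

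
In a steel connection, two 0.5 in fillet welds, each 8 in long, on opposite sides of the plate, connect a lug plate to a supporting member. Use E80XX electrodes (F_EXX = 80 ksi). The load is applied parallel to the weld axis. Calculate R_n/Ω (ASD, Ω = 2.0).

Effective throat t_e = 0.707 × 0.5 = 0.3535 in.
Total length L = 16 in; A_we = 0.3535 × 16 = 5.656 in².
F_nw = 0.6 F_EXX = 0.6 × 80 = 48 ksi.
R_n = 48 × 5.656 = 271.5 kips; R_n/Ω = 271.5/2.0 = 135.7 kips.

R_n/Ω ≈ 136 kips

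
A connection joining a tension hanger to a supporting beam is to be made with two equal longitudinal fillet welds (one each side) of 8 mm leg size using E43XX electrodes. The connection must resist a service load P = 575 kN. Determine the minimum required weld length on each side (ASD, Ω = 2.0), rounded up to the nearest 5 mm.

E43XX → F_EXX = 430 MPa.
Throat t_e = 0.707 × 8 = 5.656 mm.
r_n/Ω = (0.6 × 430 × 5.656) / 2.0 = 729.6 N/mm = 0.7296 kN/mm.
L_req = P / (r_n/Ω) = 575 / 0.7296 = 788.1 mm total.
Per side: 788.1 / 2 = 394 mm.
Round up → use L = 395 mm on each side.

L = 395 mm on each side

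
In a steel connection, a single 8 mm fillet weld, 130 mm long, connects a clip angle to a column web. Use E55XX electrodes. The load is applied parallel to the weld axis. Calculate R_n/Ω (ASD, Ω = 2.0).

R_n/Ω ≈ 121 kN

E55XX → F_EXX = 550 MPa.
Effective throat t_e = 0.707 × 8 = 5.656 mm.
Total length L = 130 mm; A_we = 5.656 × 130 = 735.3 mm².
F_nw = 0.6 F_EXX = 0.6 × 550 = 330 MPa.
R_n = 330 × 735.3 × 10⁻³ = 242.6 kN; R_n/Ω = 242.6/2.0 = 121.3 kN.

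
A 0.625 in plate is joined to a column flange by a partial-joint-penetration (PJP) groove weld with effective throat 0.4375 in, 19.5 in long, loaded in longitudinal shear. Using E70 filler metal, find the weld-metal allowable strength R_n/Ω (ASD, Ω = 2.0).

E70XX → F_EXX = 70 ksi.
Effective throat (given) t_e = 0.4375 in.
A_we = 0.4375 × 19.5 = 8.531 in².
F_nw = 0.6 F_EXX = 42 ksi.
R_n/Ω = (42 × 8.531) / 2.0 = 179.2 kip.

R_n/Ω ≈ 179 kip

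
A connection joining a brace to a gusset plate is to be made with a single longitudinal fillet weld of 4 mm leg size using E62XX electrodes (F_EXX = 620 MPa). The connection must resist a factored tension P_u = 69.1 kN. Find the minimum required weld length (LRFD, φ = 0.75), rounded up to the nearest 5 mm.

Throat t_e = 0.707 × 4 = 2.828 mm.
φr_n = 0.75 × 0.6 × 620 × 2.828 × 10⁻³ = 0.789 kN/mm.
L_req = P_u / φr_n = 69.1 / 0.789 = 87.58 mm total.
Round up → use L = 90 mm.

L = 90 mm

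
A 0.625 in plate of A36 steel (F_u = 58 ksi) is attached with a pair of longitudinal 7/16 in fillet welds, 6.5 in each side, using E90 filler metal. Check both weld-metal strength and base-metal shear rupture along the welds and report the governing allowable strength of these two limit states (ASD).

R_n/Ω ≈ 109 kip (weld metal governs)

E90XX → F_EXX = 90 ksi.
t_e = 0.707 × 0.4375 = 0.3093 in; L = 13 in.
Weld metal: R_n/Ω = (1/2.0) × 0.6 × 90 × 0.3093 × 13 = 108.6 kip.
Base metal (shear rupture): R_n/Ω = (1/2.0) × 0.6 × 58 × 0.625 × 13 = 141.4 kip.
Governing: weld metal.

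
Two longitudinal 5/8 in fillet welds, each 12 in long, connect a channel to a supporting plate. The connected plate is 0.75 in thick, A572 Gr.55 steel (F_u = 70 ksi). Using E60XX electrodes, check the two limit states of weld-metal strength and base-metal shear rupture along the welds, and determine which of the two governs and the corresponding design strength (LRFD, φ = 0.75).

E60XX → F_EXX = 60 ksi.
t_e = 0.707 × 0.625 = 0.4419 in; L = 24 in.
Weld metal: φR_n = 0.75 × 0.6 × 60 × 0.4419 × 24 = 286.3 kips.
Base metal (shear rupture): φR_n = 0.75 × 0.6 × 70 × 0.75 × 24 = 567 kips.
Governing: weld metal.

φR_n ≈ 286 kips (weld metal governs)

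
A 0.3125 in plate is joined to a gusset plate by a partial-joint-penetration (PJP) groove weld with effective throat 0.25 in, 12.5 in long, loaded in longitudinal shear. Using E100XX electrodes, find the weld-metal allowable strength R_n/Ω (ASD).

R_n/Ω ≈ 93.8 kip

E100XX → F_EXX = 100 ksi.
Effective throat (given) t_e = 0.25 in.
A_we = 0.25 × 12.5 = 3.125 in².
F_nw = 0.6 F_EXX = 60 ksi.
R_n/Ω = (60 × 3.125) / 2.0 = 93.75 kip.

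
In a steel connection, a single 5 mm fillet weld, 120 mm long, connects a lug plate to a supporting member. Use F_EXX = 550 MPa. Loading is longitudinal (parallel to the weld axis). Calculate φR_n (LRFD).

Effective throat t_e = 0.707 × 5 = 3.535 mm.
Total length L = 120 mm; A_we = 3.535 × 120 = 424.2 mm².
F_nw = 0.6 F_EXX = 0.6 × 550 = 330 MPa.
φR_n = 0.75 × 330 × 424.2 × 10⁻³ = 105 kN.

φR_n ≈ 105 kN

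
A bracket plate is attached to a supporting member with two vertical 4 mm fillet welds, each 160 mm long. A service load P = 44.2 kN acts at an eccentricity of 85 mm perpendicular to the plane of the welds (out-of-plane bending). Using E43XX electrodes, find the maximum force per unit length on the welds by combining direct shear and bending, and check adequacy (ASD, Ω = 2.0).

E43XX → F_EXX = 430 MPa.
L_w = 2 × 160 = 320 mm; section modulus (unit throat) S = 2 × L²/6 = 8533 mm².
Direct shear f_v = P/L_w = 44.2×10³/320 = 138.1 N/mm.
Moment M = P × e = 44.2×10³ × 85 = 3757000 N·mm; bending f_b = M/S = 440.3 N/mm.
f_max = √(f_v² + f_b²) = √(138.1² + 440.3²) = 461.4 N/mm.
r_n/Ω = (1/2.0) × 0.6 × 430 × (0.707 × 4) = 364.8 N/mm → NOT adequate.

f_max ≈ 461 N/mm; NOT adequate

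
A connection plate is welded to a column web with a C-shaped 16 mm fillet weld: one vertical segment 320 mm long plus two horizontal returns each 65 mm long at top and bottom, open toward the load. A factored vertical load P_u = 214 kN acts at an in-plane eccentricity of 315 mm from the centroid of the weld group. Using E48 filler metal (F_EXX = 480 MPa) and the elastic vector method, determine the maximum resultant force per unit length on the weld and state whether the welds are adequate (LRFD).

f_max ≈ 2050 N/mm; adequate

Total weld length L_w = 450 mm. Treat welds as unit-width lines.
Centroid: x̄ = 2×65×32.5 / 450 = 9.389 mm from the vertical weld.
Polar moment about centroid: J = I_x + I_y = [320³/12 + 2×65×160²] + [320×9.389² + 2(65³/12 + 65×23.11²)] = 6202000 mm³.
Direct shear f_v = P/L_w = 214×10³ / 450 = 475.6 N/mm (vertical).
Torsion M = P·e = 214×10³ × 315 = 67410000 N·mm.
Critical point at (x, y) = (55.61, 160) from centroid. f_tx = M·y/J = 1739 N/mm; f_ty = M·x/J = 604.4 N/mm.
Resultant f_max = √[f_tx² + (f_v + f_ty)²] = √[1739² + (475.6 + 604.4)²] = 2047 N/mm.
Capacity per unit length: φr_n = 0.75 × 0.6 × 480 × (0.707 × 16) = 2443 N/mm.
2047 ≤ 2443 → adequate.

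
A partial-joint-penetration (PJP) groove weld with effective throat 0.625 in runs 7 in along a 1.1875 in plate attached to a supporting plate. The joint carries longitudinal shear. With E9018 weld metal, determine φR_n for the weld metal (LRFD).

φR_n ≈ 177 kip

E90XX → F_EXX = 90 ksi.
Effective throat (given) t_e = 0.625 in.
A_we = 0.625 × 7 = 4.375 in².
F_nw = 0.6 F_EXX = 54 ksi.
φR_n = 0.75 × 54 × 4.375 = 177.2 kip.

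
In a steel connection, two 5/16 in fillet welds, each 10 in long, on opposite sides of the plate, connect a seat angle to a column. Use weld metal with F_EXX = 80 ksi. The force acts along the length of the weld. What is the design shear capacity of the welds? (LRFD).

φR_n ≈ 159 kips

Effective throat t_e = 0.707 × 0.3125 = 0.2209 in.
Total length L = 20 in; A_we = 0.2209 × 20 = 4.419 in².
F_nw = 0.6 F_EXX = 0.6 × 80 = 48 ksi.
φR_n = 0.75 × 48 × 4.419 = 159.1 kips.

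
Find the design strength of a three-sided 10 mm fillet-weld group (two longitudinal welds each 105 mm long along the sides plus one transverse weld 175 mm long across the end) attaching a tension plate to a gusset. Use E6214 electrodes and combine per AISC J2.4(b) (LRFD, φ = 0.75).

E62XX → F_EXX = 620 MPa.
t_e = 0.707 × 10 = 7.07 mm.
R_nwl = 0.6 × 620 × 7.07 × 210 × 10⁻³ = 552.3 kN (longitudinal, 2 welds).
R_nwt = 0.6 × 620 × 7.07 × 175 × 10⁻³ = 460.3 kN (transverse, base value).
(i) R_nwl + R_nwt = 1013 kN; (ii) 0.85 R_nwl + 1.5 R_nwt = 1160 kN.
R_n = max = 1160 kN [governs: (ii)]; φR_n = 869.9 kN.

φR_n ≈ 870 kN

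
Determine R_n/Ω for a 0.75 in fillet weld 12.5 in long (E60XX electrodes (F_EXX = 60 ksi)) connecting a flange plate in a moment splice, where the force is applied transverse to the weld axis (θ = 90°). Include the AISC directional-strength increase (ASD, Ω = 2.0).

t_e = 0.707 × 0.75 = 0.5302 in; A_we = 0.5302 × 12.5 = 6.628 in².
Directional factor: 1.0 + 0.5 sin^1.5(90°) = 1.5.
F_nw = 0.6 × 60 × 1.5 = 54 ksi.
R_n/Ω = (54 × 6.628) / 2.0 = 179 kip.

R_n/Ω ≈ 179 kip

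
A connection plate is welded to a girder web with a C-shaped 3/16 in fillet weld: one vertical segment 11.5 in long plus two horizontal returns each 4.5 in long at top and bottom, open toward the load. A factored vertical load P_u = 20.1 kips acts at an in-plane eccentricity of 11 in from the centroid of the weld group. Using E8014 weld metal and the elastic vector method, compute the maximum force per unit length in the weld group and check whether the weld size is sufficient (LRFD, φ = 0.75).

E80XX → F_EXX = 80 ksi.
Total weld length L_w = 20.5 in. Treat welds as unit-width lines.
Centroid: x̄ = 2×4.5×2.25 / 20.5 = 0.9878 in from the vertical weld.
Polar moment about centroid: J = I_x + I_y = [11.5³/12 + 2×4.5×5.75²] + [11.5×0.9878² + 2(4.5³/12 + 4.5×1.262²)] = 465 in³.
Direct shear f_v = P/L_w = 20.1 / 20.5 = 0.9805 kip/in (vertical).
Torsion M = P·e = 20.1 × 11 = 221.1 kip·in.
Critical point at (x, y) = (3.512, 5.75) from centroid. f_tx = M·y/J = 2.734 kip/in; f_ty = M·x/J = 1.67 kip/in.
Resultant f_max = √[f_tx² + (f_v + f_ty)²] = √[2.734² + (0.9805 + 1.67)²] = 3.808 kip/in.
Capacity per unit length: φr_n = 0.75 × 0.6 × 80 × (0.707 × 0.1875) = 4.772 kip/in.
3.808 ≤ 4.772 → adequate.

f_max ≈ 3.81 kip/in; adequate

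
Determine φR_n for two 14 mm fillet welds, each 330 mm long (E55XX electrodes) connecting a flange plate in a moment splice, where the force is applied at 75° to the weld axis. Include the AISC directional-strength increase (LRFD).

E55XX → F_EXX = 550 MPa.
t_e = 0.707 × 14 = 9.898 mm; A_we = 9.898 × 660 = 6533 mm².
Directional factor: 1.0 + 0.5 sin^1.5(75°) = 1.475.
F_nw = 0.6 × 550 × 1.475 = 486.6 MPa.
φR_n = 0.75 × 486.6 × 6533 × 10⁻³ = 2384 kN.

φR_n ≈ 2380 kN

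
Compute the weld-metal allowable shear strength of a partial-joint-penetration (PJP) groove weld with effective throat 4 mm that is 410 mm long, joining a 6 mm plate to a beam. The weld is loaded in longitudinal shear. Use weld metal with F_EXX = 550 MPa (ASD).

R_n/Ω ≈ 271 kN

Effective throat (given) t_e = 4 mm.
A_we = 4 × 410 = 1640 mm².
F_nw = 0.6 F_EXX = 330 MPa.
R_n/Ω = (330 × 1640) / 2.0 × 10⁻³ = 270.6 kN.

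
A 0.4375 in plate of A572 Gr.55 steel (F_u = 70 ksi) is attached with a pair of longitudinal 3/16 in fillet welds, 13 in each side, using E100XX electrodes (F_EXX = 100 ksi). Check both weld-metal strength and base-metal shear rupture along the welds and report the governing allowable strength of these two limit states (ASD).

R_n/Ω ≈ 103 kips (weld metal governs)

t_e = 0.707 × 0.1875 = 0.1326 in; L = 26 in.
Weld metal: R_n/Ω = (1/2.0) × 0.6 × 100 × 0.1326 × 26 = 103.4 kips.
Base metal (shear rupture): R_n/Ω = (1/2.0) × 0.6 × 70 × 0.4375 × 26 = 238.9 kips.
Governing: weld metal.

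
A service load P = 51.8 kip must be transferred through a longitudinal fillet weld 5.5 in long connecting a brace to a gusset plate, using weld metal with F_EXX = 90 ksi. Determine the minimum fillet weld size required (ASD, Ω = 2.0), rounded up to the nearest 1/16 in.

w = 1/2 in

Total weld length L = 5.5 in.
Required throat t_e = P × Ω / (0.6 F_EXX × L) = 51.8 × 2.0 / (0.6 × 90 × 5.5) = 0.3488 in.
Required leg w = t_e / 0.707 = 0.4934 in → use 1/2 in.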